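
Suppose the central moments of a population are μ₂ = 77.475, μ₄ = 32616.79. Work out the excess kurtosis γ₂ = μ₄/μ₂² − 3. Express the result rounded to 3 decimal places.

2.434

μ₂² = 77.475² = 6002.37562
μ₄/μ₂² = 32616.79 / 6002.37562 = 5.43398
γ₂ = 5.43398 − 3 ≈ 2.434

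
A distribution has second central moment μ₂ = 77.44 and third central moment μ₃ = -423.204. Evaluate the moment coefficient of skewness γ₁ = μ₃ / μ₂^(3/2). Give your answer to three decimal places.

σ = √μ₂ = √77.44 = 8.80000
σ³ = μ₂^(3/2) = 681.47200
γ₁ = μ₃/σ³ = -423.204 / 681.47200 ≈ -0.621

-0.621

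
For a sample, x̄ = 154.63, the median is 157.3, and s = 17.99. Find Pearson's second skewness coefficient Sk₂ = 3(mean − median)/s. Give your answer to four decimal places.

-0.4452

Sk₂ = 3(154.63 − 157.3) / 17.99 = 3 × -2.6700 / 17.99
    = -8.0100 / 17.99 ≈ -0.4452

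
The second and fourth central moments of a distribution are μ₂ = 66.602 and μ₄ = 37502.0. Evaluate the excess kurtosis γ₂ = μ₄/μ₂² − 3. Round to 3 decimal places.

μ₂² = 66.602² = 4435.82640
μ₄/μ₂² = 37502.0 / 4435.82640 = 8.45434
γ₂ = 8.45434 − 3 ≈ 5.454

5.454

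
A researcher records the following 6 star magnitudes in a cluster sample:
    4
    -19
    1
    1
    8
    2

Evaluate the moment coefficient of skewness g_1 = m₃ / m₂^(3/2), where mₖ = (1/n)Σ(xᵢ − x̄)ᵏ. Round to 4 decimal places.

x̄ = (4 - 19 + 1 + 1 + 8 + 2) / 6 = -0.5000
deviations (xᵢ − x̄): 4.5000, -18.5000, 1.5000, 1.5000, 8.5000, 2.5000
Σ(xᵢ − x̄)² = 445.5000 ⇒ m₂ = 445.5000/6 = 74.25000
Σ(xᵢ − x̄)³ = -5604.0000 ⇒ m₃ = -5604.0000/6 = -934.00000
m₂^(3/2) = 74.25000^(1.5) = 639.80066
g_1 = m₃ / m₂^(3/2) = -934.00000 / 639.80066 ≈ -1.4598

-1.4598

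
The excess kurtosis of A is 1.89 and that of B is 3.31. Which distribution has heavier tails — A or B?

B

Higher excess kurtosis ⇒ heavier tails relative to the normal distribution.
1.89 vs 3.31: the larger is 3.31, so B has heavier tails.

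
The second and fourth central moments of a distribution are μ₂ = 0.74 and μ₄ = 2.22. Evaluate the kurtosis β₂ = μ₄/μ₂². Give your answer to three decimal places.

μ₂² = 0.74² = 0.54760
μ₄/μ₂² = 2.22 / 0.54760 = 4.05405
β₂ ≈ 4.054

4.054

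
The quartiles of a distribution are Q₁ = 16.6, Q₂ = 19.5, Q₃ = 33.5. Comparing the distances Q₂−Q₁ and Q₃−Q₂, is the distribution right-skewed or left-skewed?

right-skewed

Q₂ − Q₁ = 2.9;  Q₃ − Q₂ = 14.0
Q₃ − Q₂ > Q₂ − Q₁ ⇒ the upper half is more spread out ⇒ right-skewed.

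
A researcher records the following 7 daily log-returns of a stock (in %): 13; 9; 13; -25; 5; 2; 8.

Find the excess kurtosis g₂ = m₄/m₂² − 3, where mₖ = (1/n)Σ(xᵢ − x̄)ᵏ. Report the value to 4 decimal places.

1.3584

x̄ = 3.5714
Σ(xᵢ − x̄)² = 1047.7143 ⇒ m₂ = 149.67347
Σ(xᵢ − x̄)⁴ = 683458.0466 ⇒ m₄ = 97636.86381
m₂² = 22402.14744
g₂ = m₄/m₂² − 3 = 4.35837 − 3 ≈ 1.3584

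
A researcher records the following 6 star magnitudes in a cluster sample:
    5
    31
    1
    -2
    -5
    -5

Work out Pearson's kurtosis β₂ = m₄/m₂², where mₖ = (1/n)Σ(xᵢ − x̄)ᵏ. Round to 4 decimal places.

3.6514

x̄ = 4.1667
Σ(xᵢ − x̄)² = 936.8333 ⇒ m₂ = 156.13889
Σ(xᵢ − x̄)⁴ = 534108.4861 ⇒ m₄ = 89018.08102
m₂² = 24379.35262
β₂ = m₄/m₂² = 89018.08102 / 24379.35262 ≈ 3.6514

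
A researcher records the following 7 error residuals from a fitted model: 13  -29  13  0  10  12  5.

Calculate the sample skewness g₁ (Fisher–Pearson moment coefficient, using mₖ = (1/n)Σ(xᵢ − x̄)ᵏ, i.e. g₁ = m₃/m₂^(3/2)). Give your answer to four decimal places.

-1.6498

x̄ = (13 - 29 + 13 + 0 + 10 + 12 + 5) / 7 = 3.4286
deviations (xᵢ − x̄): 9.5714, -32.4286, 9.5714, -3.4286, 6.5714, 8.5714, 1.5714
Σ(xᵢ − x̄)² = 1365.7143 ⇒ m₂ = 1365.7143/7 = 195.10204
Σ(xᵢ − x̄)³ = -31471.4694 ⇒ m₃ = -31471.4694/7 = -4495.92420
m₂^(3/2) = 195.10204^(1.5) = 2725.16447
g₁ = m₃ / m₂^(3/2) = -4495.92420 / 2725.16447 ≈ -1.6498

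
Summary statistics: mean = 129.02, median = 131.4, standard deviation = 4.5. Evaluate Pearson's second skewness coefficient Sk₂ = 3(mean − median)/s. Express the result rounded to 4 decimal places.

Sk₂ = 3(129.02 − 131.4) / 4.5 = 3 × -2.3800 / 4.5
    = -7.1400 / 4.5 ≈ -1.5867

-1.5867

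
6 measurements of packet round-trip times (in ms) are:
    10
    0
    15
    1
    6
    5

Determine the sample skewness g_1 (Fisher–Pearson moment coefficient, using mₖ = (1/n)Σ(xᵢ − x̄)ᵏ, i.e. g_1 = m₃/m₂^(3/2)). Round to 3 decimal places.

0.455

x̄ = (10 + 0 + 15 + 1 + 6 + 5) / 6 = 6.1667
deviations (xᵢ − x̄): 3.8333, -6.1667, 8.8333, -5.1667, -0.1667, -1.1667
Σ(xᵢ − x̄)² = 158.8333 ⇒ m₂ = 158.8333/6 = 26.47222
Σ(xᵢ − x̄)³ = 371.5556 ⇒ m₃ = 371.5556/6 = 61.92593
m₂^(3/2) = 26.47222^(1.5) = 136.20266
g_1 = m₃ / m₂^(3/2) = 61.92593 / 136.20266 ≈ 0.455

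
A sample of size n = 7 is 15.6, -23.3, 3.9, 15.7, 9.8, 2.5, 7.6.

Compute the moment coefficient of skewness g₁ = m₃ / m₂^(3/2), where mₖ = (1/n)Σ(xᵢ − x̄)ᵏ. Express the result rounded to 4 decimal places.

x̄ = (15.6 - 23.3 + 3.9 + 15.7 + 9.8 + 2.5 + 7.6) / 7 = 4.5429
deviations (xᵢ − x̄): 11.0571, -27.8429, -0.6429, 11.1571, 5.2571, -2.0429, 3.0571
Σ(xᵢ − x̄)² = 1063.5371 ⇒ m₂ = 1063.5371/7 = 151.93388
Σ(xᵢ − x̄)³ = -18678.6820 ⇒ m₃ = -18678.6820/7 = -2668.38315
m₂^(3/2) = 151.93388^(1.5) = 1872.75917
g₁ = m₃ / m₂^(3/2) = -2668.38315 / 1872.75917 ≈ -1.4248

-1.4248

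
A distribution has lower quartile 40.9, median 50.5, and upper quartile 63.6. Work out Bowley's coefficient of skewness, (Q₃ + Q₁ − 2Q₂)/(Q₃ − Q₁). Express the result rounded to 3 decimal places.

0.154

numerator: Q₃ + Q₁ − 2Q₂ = 63.6 + 40.9 − 2×50.5 = 3.5000
denominator: Q₃ − Q₁ = 63.6 − 40.9 = 22.7000
Bowley skewness = 3.5000 / 22.7000 ≈ 0.154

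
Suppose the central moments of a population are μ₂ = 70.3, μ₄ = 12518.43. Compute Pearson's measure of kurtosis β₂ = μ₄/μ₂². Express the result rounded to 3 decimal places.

μ₂² = 70.3² = 4942.09000
μ₄/μ₂² = 12518.43 / 4942.09000 = 2.53302
β₂ ≈ 2.533

2.533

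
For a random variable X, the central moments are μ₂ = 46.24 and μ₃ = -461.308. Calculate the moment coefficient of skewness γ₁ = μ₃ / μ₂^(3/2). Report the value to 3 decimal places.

σ = √μ₂ = √46.24 = 6.80000
σ³ = μ₂^(3/2) = 314.43200
γ₁ = μ₃/σ³ = -461.308 / 314.43200 ≈ -1.467

-1.467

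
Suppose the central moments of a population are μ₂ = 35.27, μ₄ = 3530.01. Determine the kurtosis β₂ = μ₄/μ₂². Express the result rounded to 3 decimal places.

μ₂² = 35.27² = 1243.97290
μ₄/μ₂² = 3530.01 / 1243.97290 = 2.83769
β₂ ≈ 2.838

2.838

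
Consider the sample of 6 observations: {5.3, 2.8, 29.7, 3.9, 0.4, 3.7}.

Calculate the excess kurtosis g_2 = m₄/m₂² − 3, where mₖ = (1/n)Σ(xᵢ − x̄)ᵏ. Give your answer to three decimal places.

1.048

x̄ = 7.6333
Σ(xᵢ − x̄)² = 597.4733 ⇒ m₂ = 99.57889
Σ(xᵢ − x̄)⁴ = 240854.8985 ⇒ m₄ = 40142.48309
m₂² = 9915.95511
g_2 = m₄/m₂² − 3 = 4.04827 − 3 ≈ 1.048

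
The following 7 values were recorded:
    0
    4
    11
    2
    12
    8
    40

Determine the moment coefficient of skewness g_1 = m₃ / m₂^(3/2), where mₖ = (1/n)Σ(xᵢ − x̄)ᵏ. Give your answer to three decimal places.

1.588

x̄ = (0 + 4 + 11 + 2 + 12 + 8 + 40) / 7 = 11.0000
deviations (xᵢ − x̄): -11.0000, -7.0000, 0.0000, -9.0000, 1.0000, -3.0000, 29.0000
Σ(xᵢ − x̄)² = 1102.0000 ⇒ m₂ = 1102.0000/7 = 157.42857
Σ(xᵢ − x̄)³ = 21960.0000 ⇒ m₃ = 21960.0000/7 = 3137.14286
m₂^(3/2) = 157.42857^(1.5) = 1975.26483
g_1 = m₃ / m₂^(3/2) = 3137.14286 / 1975.26483 ≈ 1.588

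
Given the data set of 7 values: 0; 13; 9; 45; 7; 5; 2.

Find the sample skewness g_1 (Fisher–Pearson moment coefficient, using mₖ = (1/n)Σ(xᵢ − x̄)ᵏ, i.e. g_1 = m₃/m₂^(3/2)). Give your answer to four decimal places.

1.7154

x̄ = (0 + 13 + 9 + 45 + 7 + 5 + 2) / 7 = 11.5714
deviations (xᵢ − x̄): -11.5714, 1.4286, -2.5714, 33.4286, -4.5714, -6.5714, -9.5714
Σ(xᵢ − x̄)² = 1415.7143 ⇒ m₂ = 1415.7143/7 = 202.24490
Σ(xᵢ − x̄)³ = 34535.7551 ⇒ m₃ = 34535.7551/7 = 4933.67930
m₂^(3/2) = 202.24490^(1.5) = 2876.18198
g_1 = m₃ / m₂^(3/2) = 4933.67930 / 2876.18198 ≈ 1.7154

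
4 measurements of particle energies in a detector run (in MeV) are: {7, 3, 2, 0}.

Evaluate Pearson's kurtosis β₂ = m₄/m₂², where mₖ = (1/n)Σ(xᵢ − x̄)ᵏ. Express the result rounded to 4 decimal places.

x̄ = 3.0000
Σ(xᵢ − x̄)² = 26.0000 ⇒ m₂ = 6.50000
Σ(xᵢ − x̄)⁴ = 338.0000 ⇒ m₄ = 84.50000
m₂² = 42.25000
β₂ = m₄/m₂² = 84.50000 / 42.25000 ≈ 2.0000

2.0000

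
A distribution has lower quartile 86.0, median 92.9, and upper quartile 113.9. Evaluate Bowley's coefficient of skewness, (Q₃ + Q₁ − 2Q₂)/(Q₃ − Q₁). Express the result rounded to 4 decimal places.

numerator: Q₃ + Q₁ − 2Q₂ = 113.9 + 86.0 − 2×92.9 = 14.1000
denominator: Q₃ − Q₁ = 113.9 − 86.0 = 27.9000
Bowley skewness = 14.1000 / 27.9000 ≈ 0.5054

0.5054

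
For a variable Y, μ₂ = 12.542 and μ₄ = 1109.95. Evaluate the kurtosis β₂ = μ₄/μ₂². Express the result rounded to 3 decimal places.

μ₂² = 12.542² = 157.30176
μ₄/μ₂² = 1109.95 / 157.30176 = 7.05618
β₂ ≈ 7.056

7.056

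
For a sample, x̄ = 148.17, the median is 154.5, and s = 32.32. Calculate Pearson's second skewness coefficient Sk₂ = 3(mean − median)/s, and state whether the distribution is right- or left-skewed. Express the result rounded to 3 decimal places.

Sk₂ = 3(148.17 − 154.5) / 32.32 = 3 × -6.3300 / 32.32
    = -18.9900 / 32.32 ≈ -0.588
Sk₂ < 0 ⇒ mean < median ⇒ left-skewed (negative skew).

-0.588, left-skewed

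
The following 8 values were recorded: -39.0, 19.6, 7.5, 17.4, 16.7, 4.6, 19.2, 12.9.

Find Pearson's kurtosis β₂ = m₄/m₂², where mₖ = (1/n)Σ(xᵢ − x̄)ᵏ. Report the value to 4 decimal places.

x̄ = 7.3625
Σ(xᵢ − x̄)² = 2665.6188 ⇒ m₂ = 333.20234
Σ(xᵢ − x̄)⁴ = 4681083.9719 ⇒ m₄ = 585135.49648
m₂² = 111023.80188
β₂ = m₄/m₂² = 585135.49648 / 111023.80188 ≈ 5.2704

5.2704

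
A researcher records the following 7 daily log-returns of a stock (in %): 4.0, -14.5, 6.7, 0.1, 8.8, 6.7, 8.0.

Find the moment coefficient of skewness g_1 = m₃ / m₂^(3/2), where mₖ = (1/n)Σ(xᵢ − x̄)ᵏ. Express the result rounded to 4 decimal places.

-1.5639

x̄ = (4.0 - 14.5 + 6.7 + 0.1 + 8.8 + 6.7 + 8.0) / 7 = 2.8286
deviations (xᵢ − x̄): 1.1714, -17.3286, 3.8714, -2.7286, 5.9714, 3.8714, 5.1714
Σ(xᵢ − x̄)² = 401.4743 ⇒ m₂ = 401.4743/7 = 57.35347
Σ(xᵢ − x̄)³ = -4754.8382 ⇒ m₃ = -4754.8382/7 = -679.26261
m₂^(3/2) = 57.35347^(1.5) = 434.34972
g_1 = m₃ / m₂^(3/2) = -679.26261 / 434.34972 ≈ -1.5639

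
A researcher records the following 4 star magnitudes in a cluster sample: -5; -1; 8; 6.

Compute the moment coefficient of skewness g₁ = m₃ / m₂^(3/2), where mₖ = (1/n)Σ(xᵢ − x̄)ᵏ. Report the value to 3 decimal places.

x̄ = (-5 - 1 + 8 + 6) / 4 = 2.0000
deviations (xᵢ − x̄): -7.0000, -3.0000, 6.0000, 4.0000
Σ(xᵢ − x̄)² = 110.0000 ⇒ m₂ = 110.0000/4 = 27.50000
Σ(xᵢ − x̄)³ = -90.0000 ⇒ m₃ = -90.0000/4 = -22.50000
m₂^(3/2) = 27.50000^(1.5) = 144.21122
g₁ = m₃ / m₂^(3/2) = -22.50000 / 144.21122 ≈ -0.156

-0.156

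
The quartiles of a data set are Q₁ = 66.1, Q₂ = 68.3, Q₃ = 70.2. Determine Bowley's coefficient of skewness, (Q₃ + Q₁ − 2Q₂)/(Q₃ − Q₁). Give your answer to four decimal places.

-0.0732

numerator: Q₃ + Q₁ − 2Q₂ = 70.2 + 66.1 − 2×68.3 = -0.3000
denominator: Q₃ − Q₁ = 70.2 − 66.1 = 4.1000
Bowley skewness = -0.3000 / 4.1000 ≈ -0.0732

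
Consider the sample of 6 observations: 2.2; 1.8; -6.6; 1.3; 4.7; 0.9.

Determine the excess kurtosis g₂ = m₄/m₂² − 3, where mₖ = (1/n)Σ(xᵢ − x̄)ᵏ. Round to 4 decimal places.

x̄ = 0.7167
Σ(xᵢ − x̄)² = 73.1483 ⇒ m₂ = 12.19139
Σ(xᵢ − x̄)⁴ = 3123.9429 ⇒ m₄ = 520.65716
m₂² = 148.62996
g₂ = m₄/m₂² − 3 = 3.50304 − 3 ≈ 0.5030

0.5030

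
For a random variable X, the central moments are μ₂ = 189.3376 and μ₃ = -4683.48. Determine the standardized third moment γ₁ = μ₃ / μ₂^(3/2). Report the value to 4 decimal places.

-1.7977

σ = √μ₂ = √189.3376 = 13.76000
σ³ = μ₂^(3/2) = 2605.28538
γ₁ = μ₃/σ³ = -4683.48 / 2605.28538 ≈ -1.7977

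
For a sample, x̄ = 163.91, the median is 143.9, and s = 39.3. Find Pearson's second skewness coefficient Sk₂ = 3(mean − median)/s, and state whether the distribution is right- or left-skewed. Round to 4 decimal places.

1.5275, right-skewed

Sk₂ = 3(163.91 − 143.9) / 39.3 = 3 × 20.0100 / 39.3
    = 60.0300 / 39.3 ≈ 1.5275
Sk₂ > 0 ⇒ mean > median ⇒ right-skewed (positive skew).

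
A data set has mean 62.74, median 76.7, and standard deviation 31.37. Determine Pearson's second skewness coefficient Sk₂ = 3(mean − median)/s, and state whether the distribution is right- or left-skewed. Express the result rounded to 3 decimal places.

Sk₂ = 3(62.74 − 76.7) / 31.37 = 3 × -13.9600 / 31.37
    = -41.8800 / 31.37 ≈ -1.335
Sk₂ < 0 ⇒ mean < median ⇒ left-skewed (negative skew).

-1.335, left-skewed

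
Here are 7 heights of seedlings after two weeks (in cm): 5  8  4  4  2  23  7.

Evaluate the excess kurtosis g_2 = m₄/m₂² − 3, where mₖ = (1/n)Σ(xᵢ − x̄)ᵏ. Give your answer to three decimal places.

x̄ = 7.5714
Σ(xᵢ − x̄)² = 301.7143 ⇒ m₂ = 43.10204
Σ(xᵢ − x̄)⁴ = 57996.2099 ⇒ m₄ = 8285.17284
m₂² = 1857.78592
g_2 = m₄/m₂² − 3 = 4.45970 − 3 ≈ 1.460

1.460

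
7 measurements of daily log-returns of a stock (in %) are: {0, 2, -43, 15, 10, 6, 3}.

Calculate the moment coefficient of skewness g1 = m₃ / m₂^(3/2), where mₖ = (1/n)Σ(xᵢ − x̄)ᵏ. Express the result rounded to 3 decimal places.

x̄ = (0 + 2 - 43 + 15 + 10 + 6 + 3) / 7 = -1.0000
deviations (xᵢ − x̄): 1.0000, 3.0000, -42.0000, 16.0000, 11.0000, 7.0000, 4.0000
Σ(xᵢ − x̄)² = 2216.0000 ⇒ m₂ = 2216.0000/7 = 316.57143
Σ(xᵢ − x̄)³ = -68226.0000 ⇒ m₃ = -68226.0000/7 = -9746.57143
m₂^(3/2) = 316.57143^(1.5) = 5632.58266
g1 = m₃ / m₂^(3/2) = -9746.57143 / 5632.58266 ≈ -1.730

-1.730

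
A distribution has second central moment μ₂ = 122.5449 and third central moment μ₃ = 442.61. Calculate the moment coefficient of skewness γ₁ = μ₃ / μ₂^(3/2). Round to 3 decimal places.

σ = √μ₂ = √122.5449 = 11.07000
σ³ = μ₂^(3/2) = 1356.57204
γ₁ = μ₃/σ³ = 442.61 / 1356.57204 ≈ 0.326

0.326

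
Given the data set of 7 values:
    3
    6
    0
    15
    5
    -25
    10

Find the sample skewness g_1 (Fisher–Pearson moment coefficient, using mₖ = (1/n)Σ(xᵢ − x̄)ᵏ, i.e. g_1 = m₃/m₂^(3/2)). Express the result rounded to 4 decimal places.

-1.4302

x̄ = (3 + 6 + 0 + 15 + 5 - 25 + 10) / 7 = 2.0000
deviations (xᵢ − x̄): 1.0000, 4.0000, -2.0000, 13.0000, 3.0000, -27.0000, 8.0000
Σ(xᵢ − x̄)² = 992.0000 ⇒ m₂ = 992.0000/7 = 141.71429
Σ(xᵢ − x̄)³ = -16890.0000 ⇒ m₃ = -16890.0000/7 = -2412.85714
m₂^(3/2) = 141.71429^(1.5) = 1687.02084
g_1 = m₃ / m₂^(3/2) = -2412.85714 / 1687.02084 ≈ -1.4302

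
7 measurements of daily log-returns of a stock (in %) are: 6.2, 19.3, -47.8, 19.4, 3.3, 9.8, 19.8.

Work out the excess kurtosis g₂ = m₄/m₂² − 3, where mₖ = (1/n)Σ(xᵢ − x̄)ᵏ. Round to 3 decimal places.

1.443

x̄ = 4.2857
Σ(xᵢ − x̄)² = 3442.5286 ⇒ m₂ = 491.78980
Σ(xᵢ − x̄)⁴ = 7521819.6263 ⇒ m₄ = 1074545.66090
m₂² = 241857.20337
g₂ = m₄/m₂² − 3 = 4.44289 − 3 ≈ 1.443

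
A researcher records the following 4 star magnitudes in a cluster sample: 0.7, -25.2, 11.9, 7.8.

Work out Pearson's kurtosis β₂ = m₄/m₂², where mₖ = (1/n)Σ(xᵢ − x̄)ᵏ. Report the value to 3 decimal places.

x̄ = -1.2000
Σ(xᵢ − x̄)² = 832.2200 ⇒ m₂ = 208.05500
Σ(xᵢ − x̄)⁴ = 367800.0242 ⇒ m₄ = 91950.00605
m₂² = 43286.88303
β₂ = m₄/m₂² = 91950.00605 / 43286.88303 ≈ 2.124

2.124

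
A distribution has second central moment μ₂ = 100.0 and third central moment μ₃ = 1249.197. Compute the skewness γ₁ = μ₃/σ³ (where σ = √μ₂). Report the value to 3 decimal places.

1.249

σ = √μ₂ = √100.0 = 10.00000
σ³ = μ₂^(3/2) = 1000.00000
γ₁ = μ₃/σ³ = 1249.197 / 1000.00000 ≈ 1.249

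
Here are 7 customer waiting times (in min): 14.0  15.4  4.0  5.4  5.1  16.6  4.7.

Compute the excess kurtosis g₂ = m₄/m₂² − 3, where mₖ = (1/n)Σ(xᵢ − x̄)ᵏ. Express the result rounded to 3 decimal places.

x̄ = 9.3143
Σ(xᵢ − x̄)² = 194.6886 ⇒ m₂ = 27.81265
Σ(xᵢ − x̄)⁴ = 6472.4820 ⇒ m₄ = 924.64029
m₂² = 773.54367
g₂ = m₄/m₂² − 3 = 1.19533 − 3 ≈ -1.805

-1.805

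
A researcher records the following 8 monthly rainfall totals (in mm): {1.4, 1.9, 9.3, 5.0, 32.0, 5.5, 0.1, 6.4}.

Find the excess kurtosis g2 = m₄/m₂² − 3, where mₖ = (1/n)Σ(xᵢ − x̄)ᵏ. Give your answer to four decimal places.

2.2122

x̄ = 7.7000
Σ(xᵢ − x̄)² = 737.9600 ⇒ m₂ = 92.24500
Σ(xᵢ − x̄)⁴ = 354807.5828 ⇒ m₄ = 44350.94785
m₂² = 8509.14003
g2 = m₄/m₂² − 3 = 5.21215 − 3 ≈ 2.2122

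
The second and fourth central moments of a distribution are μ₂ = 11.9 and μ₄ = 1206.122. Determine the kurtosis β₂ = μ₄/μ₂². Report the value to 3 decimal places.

8.517

μ₂² = 11.9² = 141.61000
μ₄/μ₂² = 1206.122 / 141.61000 = 8.51721
β₂ ≈ 8.517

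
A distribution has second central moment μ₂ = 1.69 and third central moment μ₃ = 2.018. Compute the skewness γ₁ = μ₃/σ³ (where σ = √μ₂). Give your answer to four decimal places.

σ = √μ₂ = √1.69 = 1.30000
σ³ = μ₂^(3/2) = 2.19700
γ₁ = μ₃/σ³ = 2.018 / 2.19700 ≈ 0.9185

0.9185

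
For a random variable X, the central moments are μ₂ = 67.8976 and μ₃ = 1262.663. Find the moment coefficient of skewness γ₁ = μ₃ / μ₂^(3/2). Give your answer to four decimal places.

2.2569

σ = √μ₂ = √67.8976 = 8.24000
σ³ = μ₂^(3/2) = 559.47622
γ₁ = μ₃/σ³ = 1262.663 / 559.47622 ≈ 2.2569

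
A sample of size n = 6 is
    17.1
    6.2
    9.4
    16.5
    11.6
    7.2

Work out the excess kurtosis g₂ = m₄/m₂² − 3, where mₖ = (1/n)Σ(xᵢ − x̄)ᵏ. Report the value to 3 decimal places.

x̄ = 11.3333
Σ(xᵢ − x̄)² = 107.1933 ⇒ m₂ = 17.86556
Σ(xᵢ − x̄)⁴ = 2818.6868 ⇒ m₄ = 469.78113
m₂² = 319.17808
g₂ = m₄/m₂² − 3 = 1.47185 − 3 ≈ -1.528

-1.528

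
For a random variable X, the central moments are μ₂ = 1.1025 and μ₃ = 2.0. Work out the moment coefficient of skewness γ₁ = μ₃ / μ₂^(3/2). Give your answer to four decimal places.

σ = √μ₂ = √1.1025 = 1.05000
σ³ = μ₂^(3/2) = 1.15763
γ₁ = μ₃/σ³ = 2.0 / 1.15763 ≈ 1.7277

1.7277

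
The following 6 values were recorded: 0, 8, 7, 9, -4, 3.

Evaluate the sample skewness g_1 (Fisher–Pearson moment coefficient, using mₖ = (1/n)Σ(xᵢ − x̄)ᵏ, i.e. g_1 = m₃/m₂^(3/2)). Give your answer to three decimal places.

x̄ = (0 + 8 + 7 + 9 - 4 + 3) / 6 = 3.8333
deviations (xᵢ − x̄): -3.8333, 4.1667, 3.1667, 5.1667, -7.8333, -0.8333
Σ(xᵢ − x̄)² = 130.8333 ⇒ m₂ = 130.8333/6 = 21.80556
Σ(xᵢ − x̄)³ = -295.5556 ⇒ m₃ = -295.5556/6 = -49.25926
m₂^(3/2) = 21.80556^(1.5) = 101.82414
g_1 = m₃ / m₂^(3/2) = -49.25926 / 101.82414 ≈ -0.484

-0.484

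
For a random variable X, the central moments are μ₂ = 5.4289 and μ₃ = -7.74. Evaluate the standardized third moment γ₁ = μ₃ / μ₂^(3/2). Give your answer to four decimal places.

σ = √μ₂ = √5.4289 = 2.33000
σ³ = μ₂^(3/2) = 12.64934
γ₁ = μ₃/σ³ = -7.74 / 12.64934 ≈ -0.6119

-0.6119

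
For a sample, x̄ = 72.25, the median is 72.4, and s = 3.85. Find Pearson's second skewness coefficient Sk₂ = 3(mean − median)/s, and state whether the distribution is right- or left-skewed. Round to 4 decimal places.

-0.1169, left-skewed

Sk₂ = 3(72.25 − 72.4) / 3.85 = 3 × -0.1500 / 3.85
    = -0.4500 / 3.85 ≈ -0.1169
Sk₂ < 0 ⇒ mean < median ⇒ left-skewed (negative skew).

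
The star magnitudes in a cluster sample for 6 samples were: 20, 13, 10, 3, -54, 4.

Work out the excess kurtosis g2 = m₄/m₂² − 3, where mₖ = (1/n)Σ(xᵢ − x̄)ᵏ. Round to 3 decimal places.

x̄ = -0.6667
Σ(xᵢ − x̄)² = 3607.3333 ⇒ m₂ = 601.22222
Σ(xᵢ − x̄)⁴ = 8321774.4444 ⇒ m₄ = 1386962.40741
m₂² = 361468.16049
g2 = m₄/m₂² − 3 = 3.83703 − 3 ≈ 0.837

0.837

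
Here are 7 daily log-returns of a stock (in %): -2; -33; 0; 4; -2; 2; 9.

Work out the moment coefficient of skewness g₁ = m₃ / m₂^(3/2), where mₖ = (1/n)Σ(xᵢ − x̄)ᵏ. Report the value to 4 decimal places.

-1.6945

x̄ = (-2 - 33 + 0 + 4 - 2 + 2 + 9) / 7 = -3.1429
deviations (xᵢ − x̄): 1.1429, -29.8571, 3.1429, 7.1429, 1.1429, 5.1429, 12.1429
Σ(xᵢ − x̄)² = 1128.8571 ⇒ m₂ = 1128.8571/7 = 161.26531
Σ(xᵢ − x̄)³ = -24291.1837 ⇒ m₃ = -24291.1837/7 = -3470.16910
m₂^(3/2) = 161.26531^(1.5) = 2047.91260
g₁ = m₃ / m₂^(3/2) = -3470.16910 / 2047.91260 ≈ -1.6945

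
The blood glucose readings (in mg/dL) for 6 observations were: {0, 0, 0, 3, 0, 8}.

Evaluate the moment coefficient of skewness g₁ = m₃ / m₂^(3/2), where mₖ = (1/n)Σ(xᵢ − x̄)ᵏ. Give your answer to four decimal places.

1.3487

x̄ = (0 + 0 + 0 + 3 + 0 + 8) / 6 = 1.8333
deviations (xᵢ − x̄): -1.8333, -1.8333, -1.8333, 1.1667, -1.8333, 6.1667
Σ(xᵢ − x̄)² = 52.8333 ⇒ m₂ = 52.8333/6 = 8.80556
Σ(xᵢ − x̄)³ = 211.4444 ⇒ m₃ = 211.4444/6 = 35.24074
m₂^(3/2) = 8.80556^(1.5) = 26.12974
g₁ = m₃ / m₂^(3/2) = 35.24074 / 26.12974 ≈ 1.3487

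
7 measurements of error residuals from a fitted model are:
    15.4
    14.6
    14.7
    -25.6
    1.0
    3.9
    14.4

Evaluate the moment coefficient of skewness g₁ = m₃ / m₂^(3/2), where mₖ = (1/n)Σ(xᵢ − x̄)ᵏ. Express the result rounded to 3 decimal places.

x̄ = (15.4 + 14.6 + 14.7 - 25.6 + 1.0 + 3.9 + 14.4) / 7 = 5.4857
deviations (xᵢ − x̄): 9.9143, 9.1143, 9.2143, -31.0857, -4.4857, -1.5857, 8.9143
Σ(xᵢ − x̄)² = 1334.6886 ⇒ m₂ = 1334.6886/7 = 190.66980
Σ(xᵢ − x̄)³ = -26910.7240 ⇒ m₃ = -26910.7240/7 = -3844.38915
m₂^(3/2) = 190.66980^(1.5) = 2632.83021
g₁ = m₃ / m₂^(3/2) = -3844.38915 / 2632.83021 ≈ -1.460

-1.460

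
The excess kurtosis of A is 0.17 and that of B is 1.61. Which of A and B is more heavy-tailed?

Higher excess kurtosis ⇒ heavier tails relative to the normal distribution.
0.17 vs 1.61: the larger is 1.61, so B has heavier tails.

B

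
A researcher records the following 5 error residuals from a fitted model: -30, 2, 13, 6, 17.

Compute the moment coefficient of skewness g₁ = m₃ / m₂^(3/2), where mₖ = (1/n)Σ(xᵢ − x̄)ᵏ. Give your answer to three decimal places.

x̄ = (-30 + 2 + 13 + 6 + 17) / 5 = 1.6000
deviations (xᵢ − x̄): -31.6000, 0.4000, 11.4000, 4.4000, 15.4000
Σ(xᵢ − x̄)² = 1385.2000 ⇒ m₂ = 1385.2000/5 = 277.04000
Σ(xᵢ − x̄)³ = -26335.4400 ⇒ m₃ = -26335.4400/5 = -5267.08800
m₂^(3/2) = 277.04000^(1.5) = 4611.19744
g₁ = m₃ / m₂^(3/2) = -5267.08800 / 4611.19744 ≈ -1.142

-1.142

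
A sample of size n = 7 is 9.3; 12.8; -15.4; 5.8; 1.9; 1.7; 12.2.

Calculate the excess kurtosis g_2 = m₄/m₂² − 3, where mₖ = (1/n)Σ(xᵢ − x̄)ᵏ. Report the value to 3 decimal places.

x̄ = 4.0429
Σ(xᵢ − x̄)² = 562.0571 ⇒ m₂ = 80.29388
Σ(xᵢ − x̄)⁴ = 154035.6665 ⇒ m₄ = 22005.09522
m₂² = 6447.10677
g_2 = m₄/m₂² − 3 = 3.41317 − 3 ≈ 0.413

0.413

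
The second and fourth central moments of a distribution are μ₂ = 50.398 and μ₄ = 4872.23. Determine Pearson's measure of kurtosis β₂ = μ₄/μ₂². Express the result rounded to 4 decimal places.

1.9182

μ₂² = 50.398² = 2539.95840
μ₄/μ₂² = 4872.23 / 2539.95840 = 1.91823
β₂ ≈ 1.9182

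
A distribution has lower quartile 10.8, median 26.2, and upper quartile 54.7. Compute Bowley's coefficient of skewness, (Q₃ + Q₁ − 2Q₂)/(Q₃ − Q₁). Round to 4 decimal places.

0.2984

numerator: Q₃ + Q₁ − 2Q₂ = 54.7 + 10.8 − 2×26.2 = 13.1000
denominator: Q₃ − Q₁ = 54.7 − 10.8 = 43.9000
Bowley skewness = 13.1000 / 43.9000 ≈ 0.2984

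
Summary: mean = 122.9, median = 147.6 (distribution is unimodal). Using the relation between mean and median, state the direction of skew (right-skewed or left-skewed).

left-skewed

mean − median = 122.9 − 147.6 = -24.7
mean < median ⇒ the longer tail is on the left ⇒ left-skewed (negatively skewed).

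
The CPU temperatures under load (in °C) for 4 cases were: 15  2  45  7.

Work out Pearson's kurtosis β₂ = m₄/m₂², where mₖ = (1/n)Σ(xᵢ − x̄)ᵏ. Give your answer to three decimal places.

x̄ = 17.2500
Σ(xᵢ − x̄)² = 1112.7500 ⇒ m₂ = 278.18750
Σ(xᵢ − x̄)⁴ = 658145.3281 ⇒ m₄ = 164536.33203
m₂² = 77388.28516
β₂ = m₄/m₂² = 164536.33203 / 77388.28516 ≈ 2.126

2.126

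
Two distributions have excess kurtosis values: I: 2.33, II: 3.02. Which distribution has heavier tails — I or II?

Higher excess kurtosis ⇒ heavier tails relative to the normal distribution.
2.33 vs 3.02: the larger is 3.02, so II has heavier tails.

II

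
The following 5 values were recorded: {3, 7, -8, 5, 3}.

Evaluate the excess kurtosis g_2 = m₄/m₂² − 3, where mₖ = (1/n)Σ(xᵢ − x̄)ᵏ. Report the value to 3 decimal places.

x̄ = 2.0000
Σ(xᵢ − x̄)² = 136.0000 ⇒ m₂ = 27.20000
Σ(xᵢ − x̄)⁴ = 10708.0000 ⇒ m₄ = 2141.60000
m₂² = 739.84000
g_2 = m₄/m₂² − 3 = 2.89468 − 3 ≈ -0.105

-0.105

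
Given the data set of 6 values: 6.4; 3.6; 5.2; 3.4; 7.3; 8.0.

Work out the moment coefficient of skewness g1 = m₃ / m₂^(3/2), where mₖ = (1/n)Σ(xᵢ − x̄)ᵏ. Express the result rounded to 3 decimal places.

x̄ = (6.4 + 3.6 + 5.2 + 3.4 + 7.3 + 8.0) / 6 = 5.6500
deviations (xᵢ − x̄): 0.7500, -2.0500, -0.4500, -2.2500, 1.6500, 2.3500
Σ(xᵢ − x̄)² = 18.2750 ⇒ m₂ = 18.2750/6 = 3.04583
Σ(xᵢ − x̄)³ = -2.2050 ⇒ m₃ = -2.2050/6 = -0.36750
m₂^(3/2) = 3.04583^(1.5) = 5.31568
g1 = m₃ / m₂^(3/2) = -0.36750 / 5.31568 ≈ -0.069

-0.069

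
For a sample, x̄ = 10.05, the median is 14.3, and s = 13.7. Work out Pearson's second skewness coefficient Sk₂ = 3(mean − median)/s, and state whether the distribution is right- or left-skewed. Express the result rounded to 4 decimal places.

Sk₂ = 3(10.05 − 14.3) / 13.7 = 3 × -4.2500 / 13.7
    = -12.7500 / 13.7 ≈ -0.9307
Sk₂ < 0 ⇒ mean < median ⇒ left-skewed (negative skew).

-0.9307, left-skewed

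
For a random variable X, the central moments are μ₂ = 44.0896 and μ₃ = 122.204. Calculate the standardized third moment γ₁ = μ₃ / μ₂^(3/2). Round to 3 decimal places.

σ = √μ₂ = √44.0896 = 6.64000
σ³ = μ₂^(3/2) = 292.75494
γ₁ = μ₃/σ³ = 122.204 / 292.75494 ≈ 0.417

0.417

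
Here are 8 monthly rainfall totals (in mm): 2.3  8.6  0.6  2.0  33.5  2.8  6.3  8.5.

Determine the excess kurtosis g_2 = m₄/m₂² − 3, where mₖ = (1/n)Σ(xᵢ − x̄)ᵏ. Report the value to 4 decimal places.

2.2506

x̄ = 8.0750
Σ(xᵢ − x̄)² = 803.9950 ⇒ m₂ = 100.49938
Σ(xᵢ − x̄)⁴ = 424253.2282 ⇒ m₄ = 53031.65352
m₂² = 10100.12438
g_2 = m₄/m₂² − 3 = 5.25059 − 3 ≈ 2.2506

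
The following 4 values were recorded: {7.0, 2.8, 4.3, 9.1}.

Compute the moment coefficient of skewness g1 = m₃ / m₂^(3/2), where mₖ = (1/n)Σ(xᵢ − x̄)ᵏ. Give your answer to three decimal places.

x̄ = (7.0 + 2.8 + 4.3 + 9.1) / 4 = 5.8000
deviations (xᵢ − x̄): 1.2000, -3.0000, -1.5000, 3.3000
Σ(xᵢ − x̄)² = 23.5800 ⇒ m₂ = 23.5800/4 = 5.89500
Σ(xᵢ − x̄)³ = 7.2900 ⇒ m₃ = 7.2900/4 = 1.82250
m₂^(3/2) = 5.89500^(1.5) = 14.31284
g1 = m₃ / m₂^(3/2) = 1.82250 / 14.31284 ≈ 0.127

0.127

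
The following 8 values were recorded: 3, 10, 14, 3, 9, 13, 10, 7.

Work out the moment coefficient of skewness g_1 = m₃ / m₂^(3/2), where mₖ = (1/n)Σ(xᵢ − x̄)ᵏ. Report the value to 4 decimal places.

x̄ = (3 + 10 + 14 + 3 + 9 + 13 + 10 + 7) / 8 = 8.6250
deviations (xᵢ − x̄): -5.6250, 1.3750, 5.3750, -5.6250, 0.3750, 4.3750, 1.3750, -1.6250
Σ(xᵢ − x̄)² = 117.8750 ⇒ m₂ = 117.8750/8 = 14.73438
Σ(xᵢ − x̄)³ = -115.9688 ⇒ m₃ = -115.9688/8 = -14.49609
m₂^(3/2) = 14.73438^(1.5) = 56.55846
g_1 = m₃ / m₂^(3/2) = -14.49609 / 56.55846 ≈ -0.2563

-0.2563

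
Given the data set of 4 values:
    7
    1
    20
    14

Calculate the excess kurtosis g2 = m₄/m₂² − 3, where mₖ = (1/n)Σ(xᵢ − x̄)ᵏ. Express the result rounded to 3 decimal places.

-1.421

x̄ = 10.5000
Σ(xᵢ − x̄)² = 205.0000 ⇒ m₂ = 51.25000
Σ(xᵢ − x̄)⁴ = 16590.2500 ⇒ m₄ = 4147.56250
m₂² = 2626.56250
g2 = m₄/m₂² − 3 = 1.57908 − 3 ≈ -1.421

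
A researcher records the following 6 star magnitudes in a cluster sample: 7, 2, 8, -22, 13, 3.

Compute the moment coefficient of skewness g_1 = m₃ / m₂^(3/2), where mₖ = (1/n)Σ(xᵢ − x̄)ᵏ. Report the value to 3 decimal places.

x̄ = (7 + 2 + 8 - 22 + 13 + 3) / 6 = 1.8333
deviations (xᵢ − x̄): 5.1667, 0.1667, 6.1667, -23.8333, 11.1667, 1.1667
Σ(xᵢ − x̄)² = 758.8333 ⇒ m₂ = 758.8333/6 = 126.47222
Σ(xᵢ − x̄)³ = -11771.5556 ⇒ m₃ = -11771.5556/6 = -1961.92593
m₂^(3/2) = 126.47222^(1.5) = 1422.30496
g_1 = m₃ / m₂^(3/2) = -1961.92593 / 1422.30496 ≈ -1.379

-1.379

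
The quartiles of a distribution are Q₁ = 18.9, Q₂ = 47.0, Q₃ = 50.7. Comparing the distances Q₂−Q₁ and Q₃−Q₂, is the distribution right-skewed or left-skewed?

left-skewed

Q₂ − Q₁ = 28.1;  Q₃ − Q₂ = 3.7
Q₂ − Q₁ > Q₃ − Q₂ ⇒ the lower half is more spread out ⇒ left-skewed.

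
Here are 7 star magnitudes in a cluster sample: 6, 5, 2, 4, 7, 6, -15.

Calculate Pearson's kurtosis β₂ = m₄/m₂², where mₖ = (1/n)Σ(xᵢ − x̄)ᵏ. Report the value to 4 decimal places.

4.7531

x̄ = 2.1429
Σ(xᵢ − x̄)² = 358.8571 ⇒ m₂ = 51.26531
Σ(xᵢ − x̄)⁴ = 87441.8076 ⇒ m₄ = 12491.68680
m₂² = 2628.13161
β₂ = m₄/m₂² = 12491.68680 / 2628.13161 ≈ 4.7531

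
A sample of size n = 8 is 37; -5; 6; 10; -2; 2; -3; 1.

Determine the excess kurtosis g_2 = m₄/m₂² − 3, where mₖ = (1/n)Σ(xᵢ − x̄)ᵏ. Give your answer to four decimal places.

x̄ = 5.7500
Σ(xᵢ − x̄)² = 1283.5000 ⇒ m₂ = 160.43750
Σ(xᵢ − x̄)⁴ = 977531.4063 ⇒ m₄ = 122191.42578
m₂² = 25740.19141
g_2 = m₄/m₂² − 3 = 4.74711 − 3 ≈ 1.7471

1.7471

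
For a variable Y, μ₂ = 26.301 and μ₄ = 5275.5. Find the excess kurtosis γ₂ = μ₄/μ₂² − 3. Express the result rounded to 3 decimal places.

μ₂² = 26.301² = 691.74260
μ₄/μ₂² = 5275.5 / 691.74260 = 7.62639
γ₂ = 7.62639 − 3 ≈ 4.626

4.626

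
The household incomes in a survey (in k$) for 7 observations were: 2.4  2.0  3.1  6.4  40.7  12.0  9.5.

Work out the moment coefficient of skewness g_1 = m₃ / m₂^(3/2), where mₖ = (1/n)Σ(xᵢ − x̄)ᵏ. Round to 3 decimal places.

1.733

x̄ = (2.4 + 2.0 + 3.1 + 6.4 + 40.7 + 12.0 + 9.5) / 7 = 10.8714
deviations (xᵢ − x̄): -8.4714, -8.8714, -7.7714, -4.4714, 29.8286, 1.1286, -1.3714
Σ(xᵢ − x̄)² = 1123.7543 ⇒ m₂ = 1123.7543/7 = 160.53633
Σ(xᵢ − x̄)³ = 24673.7300 ⇒ m₃ = 24673.7300/7 = 3524.81857
m₂^(3/2) = 160.53633^(1.5) = 2034.04231
g_1 = m₃ / m₂^(3/2) = 3524.81857 / 2034.04231 ≈ 1.733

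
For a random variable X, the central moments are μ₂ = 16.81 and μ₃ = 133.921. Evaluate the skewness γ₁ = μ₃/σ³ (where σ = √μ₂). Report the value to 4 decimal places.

1.9431

σ = √μ₂ = √16.81 = 4.10000
σ³ = μ₂^(3/2) = 68.92100
γ₁ = μ₃/σ³ = 133.921 / 68.92100 ≈ 1.9431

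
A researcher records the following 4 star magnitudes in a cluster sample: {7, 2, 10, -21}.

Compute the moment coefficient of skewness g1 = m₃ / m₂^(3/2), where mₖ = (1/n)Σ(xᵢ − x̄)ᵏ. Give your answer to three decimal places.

x̄ = (7 + 2 + 10 - 21) / 4 = -0.5000
deviations (xᵢ − x̄): 7.5000, 2.5000, 10.5000, -20.5000
Σ(xᵢ − x̄)² = 593.0000 ⇒ m₂ = 593.0000/4 = 148.25000
Σ(xᵢ − x̄)³ = -7020.0000 ⇒ m₃ = -7020.0000/4 = -1755.00000
m₂^(3/2) = 148.25000^(1.5) = 1805.06171
g1 = m₃ / m₂^(3/2) = -1755.00000 / 1805.06171 ≈ -0.972

-0.972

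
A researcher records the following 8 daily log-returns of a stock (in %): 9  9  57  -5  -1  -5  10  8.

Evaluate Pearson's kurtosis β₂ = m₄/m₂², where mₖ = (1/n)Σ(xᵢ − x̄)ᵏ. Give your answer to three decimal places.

x̄ = 10.2500
Σ(xᵢ − x̄)² = 2785.5000 ⇒ m₂ = 348.18750
Σ(xᵢ − x̄)⁴ = 4900902.6563 ⇒ m₄ = 612612.83203
m₂² = 121234.53516
β₂ = m₄/m₂² = 612612.83203 / 121234.53516 ≈ 5.053

5.053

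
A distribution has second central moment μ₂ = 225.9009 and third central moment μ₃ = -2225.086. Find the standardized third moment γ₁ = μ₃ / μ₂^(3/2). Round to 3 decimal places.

σ = √μ₂ = √225.9009 = 15.03000
σ³ = μ₂^(3/2) = 3395.29053
γ₁ = μ₃/σ³ = -2225.086 / 3395.29053 ≈ -0.655

-0.655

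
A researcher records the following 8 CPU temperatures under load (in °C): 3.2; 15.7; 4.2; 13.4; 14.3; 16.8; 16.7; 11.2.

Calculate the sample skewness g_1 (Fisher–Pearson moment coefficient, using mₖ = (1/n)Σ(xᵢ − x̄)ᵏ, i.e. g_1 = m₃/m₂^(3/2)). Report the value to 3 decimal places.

-0.808

x̄ = (3.2 + 15.7 + 4.2 + 13.4 + 14.3 + 16.8 + 16.7 + 11.2) / 8 = 11.9375
deviations (xᵢ − x̄): -8.7375, 3.7625, -7.7375, 1.4625, 2.3625, 4.8625, 4.7625, -0.7375
Σ(xᵢ − x̄)² = 204.9588 ⇒ m₂ = 204.9588/8 = 25.61984
Σ(xᵢ − x̄)³ = -838.1253 ⇒ m₃ = -838.1253/8 = -104.76566
m₂^(3/2) = 25.61984^(1.5) = 129.67753
g_1 = m₃ / m₂^(3/2) = -104.76566 / 129.67753 ≈ -0.808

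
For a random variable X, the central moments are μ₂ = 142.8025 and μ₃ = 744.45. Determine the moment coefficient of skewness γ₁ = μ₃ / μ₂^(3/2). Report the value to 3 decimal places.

0.436

σ = √μ₂ = √142.8025 = 11.95000
σ³ = μ₂^(3/2) = 1706.48988
γ₁ = μ₃/σ³ = 744.45 / 1706.48988 ≈ 0.436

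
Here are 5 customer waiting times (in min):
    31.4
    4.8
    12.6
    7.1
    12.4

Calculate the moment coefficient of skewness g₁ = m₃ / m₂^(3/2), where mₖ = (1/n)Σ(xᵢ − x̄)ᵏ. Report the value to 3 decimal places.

x̄ = (31.4 + 4.8 + 12.6 + 7.1 + 12.4) / 5 = 13.6600
deviations (xᵢ − x̄): 17.7400, -8.8600, -1.0600, -6.5600, -1.2600
Σ(xᵢ − x̄)² = 438.9520 ⇒ m₂ = 438.9520/5 = 87.79040
Σ(xᵢ − x̄)³ = 4601.9146 ⇒ m₃ = 4601.9146/5 = 920.38291
m₂^(3/2) = 87.79040^(1.5) = 822.56560
g₁ = m₃ / m₂^(3/2) = 920.38291 / 822.56560 ≈ 1.119

1.119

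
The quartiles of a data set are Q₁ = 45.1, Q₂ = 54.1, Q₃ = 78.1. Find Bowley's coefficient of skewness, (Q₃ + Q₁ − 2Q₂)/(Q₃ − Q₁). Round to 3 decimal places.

0.455

numerator: Q₃ + Q₁ − 2Q₂ = 78.1 + 45.1 − 2×54.1 = 15.0000
denominator: Q₃ − Q₁ = 78.1 − 45.1 = 33.0000
Bowley skewness = 15.0000 / 33.0000 ≈ 0.455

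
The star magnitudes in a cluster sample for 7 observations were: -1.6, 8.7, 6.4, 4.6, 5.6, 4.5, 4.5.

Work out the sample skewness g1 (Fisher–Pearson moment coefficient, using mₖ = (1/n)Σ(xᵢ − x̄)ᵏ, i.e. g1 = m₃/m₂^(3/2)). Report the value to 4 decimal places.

x̄ = (-1.6 + 8.7 + 6.4 + 4.6 + 5.6 + 4.5 + 4.5) / 7 = 4.6714
deviations (xᵢ − x̄): -6.2714, 4.0286, 1.7286, -0.0714, 0.9286, -0.1714, -0.1714
Σ(xᵢ − x̄)² = 59.4743 ⇒ m₂ = 59.4743/7 = 8.49633
Σ(xᵢ − x̄)³ = -175.3240 ⇒ m₃ = -175.3240/7 = -25.04629
m₂^(3/2) = 8.49633^(1.5) = 24.76548
g1 = m₃ / m₂^(3/2) = -25.04629 / 24.76548 ≈ -1.0113

-1.0113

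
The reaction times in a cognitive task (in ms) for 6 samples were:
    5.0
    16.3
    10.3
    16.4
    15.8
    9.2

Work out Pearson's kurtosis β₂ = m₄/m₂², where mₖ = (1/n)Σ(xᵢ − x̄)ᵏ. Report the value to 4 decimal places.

x̄ = 12.1667
Σ(xᵢ − x̄)² = 111.8533 ⇒ m₂ = 18.64222
Σ(xᵢ − x̄)⁴ = 3514.8784 ⇒ m₄ = 585.81307
m₂² = 347.53245
β₂ = m₄/m₂² = 585.81307 / 347.53245 ≈ 1.6856

1.6856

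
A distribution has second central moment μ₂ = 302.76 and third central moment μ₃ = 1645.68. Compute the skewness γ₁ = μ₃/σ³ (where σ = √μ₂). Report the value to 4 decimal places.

σ = √μ₂ = √302.76 = 17.40000
σ³ = μ₂^(3/2) = 5268.02400
γ₁ = μ₃/σ³ = 1645.68 / 5268.02400 ≈ 0.3124

0.3124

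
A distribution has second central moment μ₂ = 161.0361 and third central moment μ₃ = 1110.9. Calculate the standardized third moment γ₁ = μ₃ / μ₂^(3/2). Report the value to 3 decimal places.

σ = √μ₂ = √161.0361 = 12.69000
σ³ = μ₂^(3/2) = 2043.54811
γ₁ = μ₃/σ³ = 1110.9 / 2043.54811 ≈ 0.544

0.544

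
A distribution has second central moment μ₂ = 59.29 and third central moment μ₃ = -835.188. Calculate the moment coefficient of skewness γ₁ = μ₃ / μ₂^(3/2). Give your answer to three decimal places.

-1.829

σ = √μ₂ = √59.29 = 7.70000
σ³ = μ₂^(3/2) = 456.53300
γ₁ = μ₃/σ³ = -835.188 / 456.53300 ≈ -1.829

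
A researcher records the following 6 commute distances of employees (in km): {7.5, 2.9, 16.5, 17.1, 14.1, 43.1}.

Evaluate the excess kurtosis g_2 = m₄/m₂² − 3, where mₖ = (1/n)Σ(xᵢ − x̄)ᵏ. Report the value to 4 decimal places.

x̄ = 16.8667
Σ(xᵢ − x̄)² = 978.8333 ⇒ m₂ = 163.13889
Σ(xᵢ − x̄)⁴ = 519409.7997 ⇒ m₄ = 86568.29995
m₂² = 26614.29707
g_2 = m₄/m₂² − 3 = 3.25270 − 3 ≈ 0.2527

0.2527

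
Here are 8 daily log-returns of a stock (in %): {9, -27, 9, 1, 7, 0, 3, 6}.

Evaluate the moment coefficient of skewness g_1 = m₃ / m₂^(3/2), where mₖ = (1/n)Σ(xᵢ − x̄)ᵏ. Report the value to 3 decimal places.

x̄ = (9 - 27 + 9 + 1 + 7 + 0 + 3 + 6) / 8 = 1.0000
deviations (xᵢ − x̄): 8.0000, -28.0000, 8.0000, 0.0000, 6.0000, -1.0000, 2.0000, 5.0000
Σ(xᵢ − x̄)² = 978.0000 ⇒ m₂ = 978.0000/8 = 122.25000
Σ(xᵢ − x̄)³ = -20580.0000 ⇒ m₃ = -20580.0000/8 = -2572.50000
m₂^(3/2) = 122.25000^(1.5) = 1351.67818
g_1 = m₃ / m₂^(3/2) = -2572.50000 / 1351.67818 ≈ -1.903

-1.903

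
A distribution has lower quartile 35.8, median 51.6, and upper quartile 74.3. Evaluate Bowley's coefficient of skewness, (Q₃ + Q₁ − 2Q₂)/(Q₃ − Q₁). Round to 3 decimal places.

0.179

numerator: Q₃ + Q₁ − 2Q₂ = 74.3 + 35.8 − 2×51.6 = 6.9000
denominator: Q₃ − Q₁ = 74.3 − 35.8 = 38.5000
Bowley skewness = 6.9000 / 38.5000 ≈ 0.179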